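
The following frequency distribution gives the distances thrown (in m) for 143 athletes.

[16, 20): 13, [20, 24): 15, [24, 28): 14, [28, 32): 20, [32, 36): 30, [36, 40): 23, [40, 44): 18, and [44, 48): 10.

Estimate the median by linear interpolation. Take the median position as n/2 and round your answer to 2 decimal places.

33.27

Cumulative frequencies: 13, 28, 42, 62, 92, 115, 133, 143
n = 143; position = n/2 = 71.5.
This falls in the class [32, 36): L = 32, F = 62, f = 30, h = 4.
Median ≈ 32 + ((71.5 − 62) / 30) × 4 = 33.2667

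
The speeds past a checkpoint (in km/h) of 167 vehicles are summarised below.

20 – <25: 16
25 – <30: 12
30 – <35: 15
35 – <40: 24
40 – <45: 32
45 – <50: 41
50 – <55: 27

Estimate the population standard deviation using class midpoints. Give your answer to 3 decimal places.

Midpoints: 22.5, 27.5, 32.5, 37.5, 42.5, 47.5, 52.5
n = 167, Σfm = 6802.5, mean = 40.7335
Σfm² = 291493.75
Σf(m − x̄)² = Σfm² − (Σfm)²/n = 291493.75 − 6802.5²/167 = 14403.8922
Population variance = 14403.8922 / 167 = 86.2509
Standard deviation = √86.2509 = 9.2871

9.287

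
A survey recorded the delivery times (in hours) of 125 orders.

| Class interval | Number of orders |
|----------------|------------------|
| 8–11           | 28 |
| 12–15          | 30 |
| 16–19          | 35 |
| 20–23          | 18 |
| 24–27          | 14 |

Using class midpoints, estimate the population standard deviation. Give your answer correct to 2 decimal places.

5.10

Midpoints: 9.5, 13.5, 17.5, 21.5, 25.5
n = 125, Σfm = 2027.5, mean = 16.2200
Σfm² = 36137.25
Σf(m − x̄)² = Σfm² − (Σfm)²/n = 36137.25 − 2027.5²/125 = 3251.2000
Population variance = 3251.2000 / 125 = 26.0096
Standard deviation = √26.0096 = 5.1000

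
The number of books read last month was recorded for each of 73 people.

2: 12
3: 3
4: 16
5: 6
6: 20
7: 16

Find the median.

Cumulative frequencies: 12, 15, 31, 37, 57, 73
n = 73, so the median is the value in position (n+1)/2 = 37.
Position 37 falls at value 5.

5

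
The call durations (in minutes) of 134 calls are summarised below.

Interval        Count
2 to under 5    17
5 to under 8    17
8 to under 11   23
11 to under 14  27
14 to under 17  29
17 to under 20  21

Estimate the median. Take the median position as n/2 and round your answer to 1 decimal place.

12.1

Cumulative frequencies: 17, 34, 57, 84, 113, 134
n = 134; position = n/2 = 67.
This falls in the class 11 to under 14: L = 11, F = 57, f = 27, h = 3.
Median ≈ 11 + ((67 − 57) / 27) × 3 = 12.1111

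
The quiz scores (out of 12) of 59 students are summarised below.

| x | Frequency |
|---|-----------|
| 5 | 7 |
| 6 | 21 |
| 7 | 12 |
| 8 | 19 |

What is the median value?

7

Cumulative frequencies: 7, 28, 40, 59
n = 59, so the median is the value in position (n+1)/2 = 30.
Position 30 falls at value 7.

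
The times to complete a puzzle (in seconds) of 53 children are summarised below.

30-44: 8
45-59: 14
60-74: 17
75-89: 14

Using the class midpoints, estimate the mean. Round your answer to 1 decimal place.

62.5

Midpoints: 37, 52, 67, 82
Σfm = 8×37 + 14×52 + 17×67 + 14×82 = 3311
n = Σf = 53
Mean = 3311 / 53 = 62.4717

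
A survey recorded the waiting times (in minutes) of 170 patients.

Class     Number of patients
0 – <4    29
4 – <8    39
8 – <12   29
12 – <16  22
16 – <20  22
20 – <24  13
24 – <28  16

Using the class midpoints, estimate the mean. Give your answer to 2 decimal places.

Midpoints: 2, 6, 10, 14, 18, 22, 26
Σfm = 29×2 + 39×6 + 29×10 + 22×14 + 22×18 + 13×22 + 16×26 = 1988
n = Σf = 170
Mean = 1988 / 170 = 11.6941

11.69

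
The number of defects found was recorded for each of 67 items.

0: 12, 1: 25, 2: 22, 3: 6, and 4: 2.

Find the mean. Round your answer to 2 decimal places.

1.42

Values: 0, 1, 2, 3, 4
Σfx = 12×0 + 25×1 + 22×2 + 6×3 + 2×4 = 95
n = Σf = 67
Mean = 95 / 67 = 1.4179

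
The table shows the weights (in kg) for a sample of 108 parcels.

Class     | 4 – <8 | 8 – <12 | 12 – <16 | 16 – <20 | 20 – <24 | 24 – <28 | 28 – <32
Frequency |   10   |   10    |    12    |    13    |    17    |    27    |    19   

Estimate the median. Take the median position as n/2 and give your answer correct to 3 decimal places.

22.118

Cumulative frequencies: 10, 20, 32, 45, 62, 89, 108
n = 108; position = n/2 = 54.
This falls in the class 20 – <24: L = 20, F = 45, f = 17, h = 4.
Median ≈ 20 + ((54 − 45) / 17) × 4 = 22.1176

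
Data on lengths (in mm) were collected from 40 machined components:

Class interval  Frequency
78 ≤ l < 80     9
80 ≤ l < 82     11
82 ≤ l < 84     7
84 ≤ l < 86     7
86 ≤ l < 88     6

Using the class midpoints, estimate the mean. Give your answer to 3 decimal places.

Midpoints: 79, 81, 83, 85, 87
Σfm = 9×79 + 11×81 + 7×83 + 7×85 + 6×87 = 3300
n = Σf = 40
Mean = 3300 / 40 = 82.5000

82.500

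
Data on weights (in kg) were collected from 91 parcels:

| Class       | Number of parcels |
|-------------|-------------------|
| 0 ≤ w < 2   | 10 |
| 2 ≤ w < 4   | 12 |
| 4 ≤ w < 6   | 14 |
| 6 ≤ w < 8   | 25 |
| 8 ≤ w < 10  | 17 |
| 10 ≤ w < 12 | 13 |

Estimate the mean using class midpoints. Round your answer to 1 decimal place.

6.5

Midpoints: 1, 3, 5, 7, 9, 11
Σfm = 10×1 + 12×3 + 14×5 + 25×7 + 17×9 + 13×11 = 587
n = Σf = 91
Mean = 587 / 91 = 6.4505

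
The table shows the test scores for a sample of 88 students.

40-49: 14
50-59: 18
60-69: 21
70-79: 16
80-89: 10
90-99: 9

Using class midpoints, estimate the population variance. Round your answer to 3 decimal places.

236.041

Midpoints: 44.5, 54.5, 64.5, 74.5, 84.5, 94.5
n = 88, Σfm = 5846, mean = 66.4318
Σfm² = 409132
Σf(m − x̄)² = Σfm² − (Σfm)²/n = 409132 − 5846²/88 = 20771.5909
Population variance = 20771.5909 / 88 = 236.0408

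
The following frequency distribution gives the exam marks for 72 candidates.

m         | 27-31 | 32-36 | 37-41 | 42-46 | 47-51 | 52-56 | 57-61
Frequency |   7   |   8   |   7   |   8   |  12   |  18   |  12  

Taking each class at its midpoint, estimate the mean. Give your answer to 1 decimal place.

Midpoints: 29, 34, 39, 44, 49, 54, 59
Σfm = 7×29 + 8×34 + 7×39 + 8×44 + 12×49 + 18×54 + 12×59 = 3368
n = Σf = 72
Mean = 3368 / 72 = 46.7778

46.8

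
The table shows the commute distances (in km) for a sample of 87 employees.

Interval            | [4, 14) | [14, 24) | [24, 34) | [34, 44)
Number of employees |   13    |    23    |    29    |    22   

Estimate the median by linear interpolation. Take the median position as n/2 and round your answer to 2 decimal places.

Cumulative frequencies: 13, 36, 65, 87
n = 87; position = n/2 = 43.5.
This falls in the class [24, 34): L = 24, F = 36, f = 29, h = 10.
Median ≈ 24 + ((43.5 − 36) / 29) × 10 = 26.5862

26.59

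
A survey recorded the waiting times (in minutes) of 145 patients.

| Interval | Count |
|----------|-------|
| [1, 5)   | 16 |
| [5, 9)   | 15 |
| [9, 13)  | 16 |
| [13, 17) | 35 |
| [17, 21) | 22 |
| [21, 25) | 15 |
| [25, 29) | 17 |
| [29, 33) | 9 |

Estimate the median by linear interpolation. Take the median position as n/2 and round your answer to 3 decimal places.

15.914

Cumulative frequencies: 16, 31, 47, 82, 104, 119, 136, 145
n = 145; position = n/2 = 72.5.
This falls in the class [13, 17): L = 13, F = 47, f = 35, h = 4.
Median ≈ 13 + ((72.5 − 47) / 35) × 4 = 15.9143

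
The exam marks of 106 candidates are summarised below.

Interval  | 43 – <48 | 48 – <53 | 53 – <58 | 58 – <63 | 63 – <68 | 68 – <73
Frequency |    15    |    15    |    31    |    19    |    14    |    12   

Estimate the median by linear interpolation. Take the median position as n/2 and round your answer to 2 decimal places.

Cumulative frequencies: 15, 30, 61, 80, 94, 106
n = 106; position = n/2 = 53.
This falls in the class 53 – <58: L = 53, F = 30, f = 31, h = 5.
Median ≈ 53 + ((53 − 30) / 31) × 5 = 56.7097

56.71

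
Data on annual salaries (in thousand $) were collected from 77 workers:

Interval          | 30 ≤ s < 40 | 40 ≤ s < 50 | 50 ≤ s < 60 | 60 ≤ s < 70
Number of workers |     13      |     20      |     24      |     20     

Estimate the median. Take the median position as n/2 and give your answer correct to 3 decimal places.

52.292

Cumulative frequencies: 13, 33, 57, 77
n = 77; position = n/2 = 38.5.
This falls in the class 50 ≤ s < 60: L = 50, F = 33, f = 24, h = 10.
Median ≈ 50 + ((38.5 − 33) / 24) × 10 = 52.2917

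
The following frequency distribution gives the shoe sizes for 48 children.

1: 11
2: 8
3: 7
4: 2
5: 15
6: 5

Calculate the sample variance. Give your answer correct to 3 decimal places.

Values: 1, 2, 3, 4, 5, 6
n = 48, Σfx = 161, mean = 3.3542
Σfx² = 693
Σf(x − x̄)² = Σfx² − (Σfx)²/n = 693 − 161²/48 = 152.9792
Sample variance = 152.9792 / 47 = 3.2549

3.255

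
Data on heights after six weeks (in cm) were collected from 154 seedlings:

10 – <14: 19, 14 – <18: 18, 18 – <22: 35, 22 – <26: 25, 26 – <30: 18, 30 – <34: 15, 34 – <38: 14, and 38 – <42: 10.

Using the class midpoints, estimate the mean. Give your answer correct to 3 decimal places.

24.052

Midpoints: 12, 16, 20, 24, 28, 32, 36, 40
Σfm = 19×12 + 18×16 + 35×20 + 25×24 + 18×28 + 15×32 + 14×36 + 10×40 = 3704
n = Σf = 154
Mean = 3704 / 154 = 24.0519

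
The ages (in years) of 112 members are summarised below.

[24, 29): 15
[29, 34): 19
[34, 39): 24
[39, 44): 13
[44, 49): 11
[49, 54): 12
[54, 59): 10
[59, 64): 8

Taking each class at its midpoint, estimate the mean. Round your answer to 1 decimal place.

Midpoints: 26.5, 31.5, 36.5, 41.5, 46.5, 51.5, 56.5, 61.5
Σfm = 15×26.5 + 19×31.5 + 24×36.5 + 13×41.5 + 11×46.5 + 12×51.5 + 10×56.5 + 8×61.5 = 4598
n = Σf = 112
Mean = 4598 / 112 = 41.0536

41.1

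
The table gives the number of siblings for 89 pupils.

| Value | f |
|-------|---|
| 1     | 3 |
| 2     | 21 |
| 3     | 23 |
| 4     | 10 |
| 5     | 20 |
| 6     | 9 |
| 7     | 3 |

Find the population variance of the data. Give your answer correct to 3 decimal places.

2.346

Values: 1, 2, 3, 4, 5, 6, 7
n = 89, Σfx = 329, mean = 3.6966
Σfx² = 1425
Σf(x − x̄)² = Σfx² − (Σfx)²/n = 1425 − 329²/89 = 208.8090
Population variance = 208.8090 / 89 = 2.3462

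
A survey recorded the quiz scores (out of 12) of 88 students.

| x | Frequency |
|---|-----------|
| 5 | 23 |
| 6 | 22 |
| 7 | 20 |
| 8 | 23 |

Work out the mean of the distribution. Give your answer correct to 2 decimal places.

Values: 5, 6, 7, 8
Σfx = 23×5 + 22×6 + 20×7 + 23×8 = 571
n = Σf = 88
Mean = 571 / 88 = 6.4886

6.49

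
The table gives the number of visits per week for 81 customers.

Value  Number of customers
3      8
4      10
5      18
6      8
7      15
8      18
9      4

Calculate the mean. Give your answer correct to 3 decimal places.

Values: 3, 4, 5, 6, 7, 8, 9
Σfx = 8×3 + 10×4 + 18×5 + 8×6 + 15×7 + 18×8 + 4×9 = 487
n = Σf = 81
Mean = 487 / 81 = 6.0123

6.012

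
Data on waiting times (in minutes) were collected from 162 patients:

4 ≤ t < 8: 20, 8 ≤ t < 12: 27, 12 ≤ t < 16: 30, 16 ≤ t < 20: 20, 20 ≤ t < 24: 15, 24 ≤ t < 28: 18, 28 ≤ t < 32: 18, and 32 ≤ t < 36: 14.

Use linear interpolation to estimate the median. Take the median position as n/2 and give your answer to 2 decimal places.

16.80

Cumulative frequencies: 20, 47, 77, 97, 112, 130, 148, 162
n = 162; position = n/2 = 81.
This falls in the class 16 ≤ t < 20: L = 16, F = 77, f = 20, h = 4.
Median ≈ 16 + ((81 − 77) / 20) × 4 = 16.8000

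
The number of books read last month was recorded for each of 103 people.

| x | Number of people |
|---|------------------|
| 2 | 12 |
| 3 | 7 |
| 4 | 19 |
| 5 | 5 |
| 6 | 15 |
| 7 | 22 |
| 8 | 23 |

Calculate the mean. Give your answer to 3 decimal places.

Values: 2, 3, 4, 5, 6, 7, 8
Σfx = 12×2 + 7×3 + 19×4 + 5×5 + 15×6 + 22×7 + 23×8 = 574
n = Σf = 103
Mean = 574 / 103 = 5.5728

5.573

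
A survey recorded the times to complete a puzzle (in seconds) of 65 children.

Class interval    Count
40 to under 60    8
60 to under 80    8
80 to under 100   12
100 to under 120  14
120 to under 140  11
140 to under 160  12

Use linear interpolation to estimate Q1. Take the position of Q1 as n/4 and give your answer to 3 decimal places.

80.417

Cumulative frequencies: 8, 16, 28, 42, 53, 65
n = 65; position = n/4 = 16.25.
This falls in the class 80 to under 100: L = 80, F = 16, f = 12, h = 20.
Lower quartile ≈ 80 + ((16.25 − 16) / 12) × 20 = 80.4167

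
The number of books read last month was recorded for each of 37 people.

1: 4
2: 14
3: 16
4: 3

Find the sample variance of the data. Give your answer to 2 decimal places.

0.65

Values: 1, 2, 3, 4
n = 37, Σfx = 92, mean = 2.4865
Σfx² = 252
Σf(x − x̄)² = Σfx² − (Σfx)²/n = 252 − 92²/37 = 23.2432
Sample variance = 23.2432 / 36 = 0.6456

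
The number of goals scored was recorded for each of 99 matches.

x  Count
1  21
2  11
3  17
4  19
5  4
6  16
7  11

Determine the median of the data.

4

Cumulative frequencies: 21, 32, 49, 68, 72, 88, 99
n = 99, so the median is the value in position (n+1)/2 = 50.
Position 50 falls at value 4.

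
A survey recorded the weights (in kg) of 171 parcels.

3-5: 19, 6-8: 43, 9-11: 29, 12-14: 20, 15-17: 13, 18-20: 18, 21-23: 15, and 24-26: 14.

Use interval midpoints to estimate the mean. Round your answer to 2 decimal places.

Midpoints: 4, 7, 10, 13, 16, 19, 22, 25
Σfm = 19×4 + 43×7 + 29×10 + 20×13 + 13×16 + 18×19 + 15×22 + 14×25 = 2157
n = Σf = 171
Mean = 2157 / 171 = 12.6140

12.61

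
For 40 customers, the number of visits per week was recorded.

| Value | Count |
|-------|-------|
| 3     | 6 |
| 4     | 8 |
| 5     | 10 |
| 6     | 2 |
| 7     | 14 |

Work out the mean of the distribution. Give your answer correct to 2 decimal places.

5.25

Values: 3, 4, 5, 6, 7
Σfx = 6×3 + 8×4 + 10×5 + 2×6 + 14×7 = 210
n = Σf = 40
Mean = 210 / 40 = 5.2500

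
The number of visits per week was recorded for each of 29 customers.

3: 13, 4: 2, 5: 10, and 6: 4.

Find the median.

Cumulative frequencies: 13, 15, 25, 29
n = 29, so the median is the value in position (n+1)/2 = 15.
Position 15 falls at value 4.

4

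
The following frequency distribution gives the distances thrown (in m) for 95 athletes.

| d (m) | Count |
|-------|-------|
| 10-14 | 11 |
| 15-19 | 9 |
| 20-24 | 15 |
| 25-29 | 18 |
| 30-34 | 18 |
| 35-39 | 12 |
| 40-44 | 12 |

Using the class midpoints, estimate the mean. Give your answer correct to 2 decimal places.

27.63

Midpoints: 12, 17, 22, 27, 32, 37, 42
Σfm = 11×12 + 9×17 + 15×22 + 18×27 + 18×32 + 12×37 + 12×42 = 2625
n = Σf = 95
Mean = 2625 / 95 = 27.6316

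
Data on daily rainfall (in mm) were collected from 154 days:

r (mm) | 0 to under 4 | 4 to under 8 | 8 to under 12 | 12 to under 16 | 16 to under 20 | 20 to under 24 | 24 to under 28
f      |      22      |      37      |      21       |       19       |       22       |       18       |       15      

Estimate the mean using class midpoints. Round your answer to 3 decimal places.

Midpoints: 2, 6, 10, 14, 18, 22, 26
Σfm = 22×2 + 37×6 + 21×10 + 19×14 + 22×18 + 18×22 + 15×26 = 1924
n = Σf = 154
Mean = 1924 / 154 = 12.4935

12.494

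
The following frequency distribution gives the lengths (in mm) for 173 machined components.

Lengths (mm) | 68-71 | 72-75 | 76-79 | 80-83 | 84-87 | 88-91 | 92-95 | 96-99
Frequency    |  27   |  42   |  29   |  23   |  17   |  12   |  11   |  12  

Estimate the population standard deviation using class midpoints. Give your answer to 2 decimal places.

Midpoints: 69.5, 73.5, 77.5, 81.5, 85.5, 89.5, 93.5, 97.5
n = 173, Σfm = 13811.5, mean = 79.8353
Σfm² = 1114901.25
Σf(m − x̄)² = Σfm² − (Σfm)²/n = 1114901.25 − 13811.5²/173 = 12256.5549
Population variance = 12256.5549 / 173 = 70.8471
Standard deviation = √70.8471 = 8.4171

8.42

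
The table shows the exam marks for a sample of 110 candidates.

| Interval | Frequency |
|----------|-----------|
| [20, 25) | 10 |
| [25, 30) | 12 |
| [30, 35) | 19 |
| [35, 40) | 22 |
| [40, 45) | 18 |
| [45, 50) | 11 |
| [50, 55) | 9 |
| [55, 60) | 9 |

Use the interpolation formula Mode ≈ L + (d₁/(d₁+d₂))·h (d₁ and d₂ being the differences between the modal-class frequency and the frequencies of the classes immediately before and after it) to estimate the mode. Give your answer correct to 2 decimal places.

Modal class: [35, 40) (highest frequency 22).
d₁ = 22 − 19 = 3, d₂ = 22 − 18 = 4
Mode ≈ 35 + (3/(3+4)) × 5 = 35 + 2.1429 = 37.1429

37.14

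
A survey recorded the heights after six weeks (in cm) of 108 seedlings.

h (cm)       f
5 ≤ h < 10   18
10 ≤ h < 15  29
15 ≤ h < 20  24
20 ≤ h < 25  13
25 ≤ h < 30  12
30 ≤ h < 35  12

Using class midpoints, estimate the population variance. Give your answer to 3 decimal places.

Midpoints: 7.5, 12.5, 17.5, 22.5, 27.5, 32.5
n = 108, Σfm = 1930, mean = 17.8704
Σfm² = 41225
Σf(m − x̄)² = Σfm² − (Σfm)²/n = 41225 − 1930²/108 = 6735.1852
Population variance = 6735.1852 / 108 = 62.3628

62.363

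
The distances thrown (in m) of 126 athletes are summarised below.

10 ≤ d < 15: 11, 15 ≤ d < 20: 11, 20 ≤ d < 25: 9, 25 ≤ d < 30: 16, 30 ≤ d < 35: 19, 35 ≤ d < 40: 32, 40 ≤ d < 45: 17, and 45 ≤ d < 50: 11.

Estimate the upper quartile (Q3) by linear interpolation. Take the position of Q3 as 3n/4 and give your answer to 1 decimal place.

39.5

Cumulative frequencies: 11, 22, 31, 47, 66, 98, 115, 126
n = 126; position = 3n/4 = 94.5.
This falls in the class 35 ≤ d < 40: L = 35, F = 66, f = 32, h = 5.
Upper quartile ≈ 35 + ((94.5 − 66) / 32) × 5 = 39.4531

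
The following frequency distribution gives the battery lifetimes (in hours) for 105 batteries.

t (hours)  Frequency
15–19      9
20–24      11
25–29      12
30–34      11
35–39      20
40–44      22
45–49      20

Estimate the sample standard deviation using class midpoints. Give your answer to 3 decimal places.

9.648

Midpoints: 17, 22, 27, 32, 37, 42, 47
n = 105, Σfm = 3675, mean = 35.0000
Σfm² = 138305
Σf(m − x̄)² = Σfm² − (Σfm)²/n = 138305 − 3675²/105 = 9680.0000
Sample variance = 9680.0000 / 104 = 93.0769
Standard deviation = √93.0769 = 9.6476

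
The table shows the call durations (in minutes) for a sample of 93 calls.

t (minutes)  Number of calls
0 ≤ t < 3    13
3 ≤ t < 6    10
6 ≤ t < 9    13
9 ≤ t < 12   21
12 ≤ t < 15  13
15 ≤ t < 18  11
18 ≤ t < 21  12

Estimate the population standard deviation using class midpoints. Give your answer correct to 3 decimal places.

5.694

Midpoints: 1.5, 4.5, 7.5, 10.5, 13.5, 16.5, 19.5
n = 93, Σfm = 973.5, mean = 10.4677
Σfm² = 13205.25
Σf(m − x̄)² = Σfm² − (Σfm)²/n = 13205.25 − 973.5²/93 = 3014.9032
Population variance = 3014.9032 / 93 = 32.4183
Standard deviation = √32.4183 = 5.6937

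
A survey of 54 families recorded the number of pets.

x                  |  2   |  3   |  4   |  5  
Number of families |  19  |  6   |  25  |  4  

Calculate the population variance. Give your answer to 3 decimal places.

1.044

Values: 2, 3, 4, 5
n = 54, Σfx = 176, mean = 3.2593
Σfx² = 630
Σf(x − x̄)² = Σfx² − (Σfx)²/n = 630 − 176²/54 = 56.3704
Population variance = 56.3704 / 54 = 1.0439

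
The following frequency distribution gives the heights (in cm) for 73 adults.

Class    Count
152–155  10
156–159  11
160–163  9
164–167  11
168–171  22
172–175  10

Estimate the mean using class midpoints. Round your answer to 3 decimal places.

164.459

Midpoints: 153.5, 157.5, 161.5, 165.5, 169.5, 173.5
Σfm = 10×153.5 + 11×157.5 + 9×161.5 + 11×165.5 + 22×169.5 + 10×173.5 = 12005.5
n = Σf = 73
Mean = 12005.5 / 73 = 164.4589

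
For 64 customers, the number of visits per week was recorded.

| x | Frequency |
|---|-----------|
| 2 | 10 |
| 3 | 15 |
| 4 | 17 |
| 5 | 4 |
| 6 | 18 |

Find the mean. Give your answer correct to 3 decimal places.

4.078

Values: 2, 3, 4, 5, 6
Σfx = 10×2 + 15×3 + 17×4 + 4×5 + 18×6 = 261
n = Σf = 64
Mean = 261 / 64 = 4.0781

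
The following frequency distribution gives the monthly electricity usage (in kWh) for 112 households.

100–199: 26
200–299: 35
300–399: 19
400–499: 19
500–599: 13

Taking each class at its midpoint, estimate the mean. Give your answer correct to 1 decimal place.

Midpoints: 149.5, 249.5, 349.5, 449.5, 549.5
Σfm = 26×149.5 + 35×249.5 + 19×349.5 + 19×449.5 + 13×549.5 = 34944
n = Σf = 112
Mean = 34944 / 112 = 312.0000

312.0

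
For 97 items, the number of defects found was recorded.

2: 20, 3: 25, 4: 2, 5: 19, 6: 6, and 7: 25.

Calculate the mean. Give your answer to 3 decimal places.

4.423

Values: 2, 3, 4, 5, 6, 7
Σfx = 20×2 + 25×3 + 2×4 + 19×5 + 6×6 + 25×7 = 429
n = Σf = 97
Mean = 429 / 97 = 4.4227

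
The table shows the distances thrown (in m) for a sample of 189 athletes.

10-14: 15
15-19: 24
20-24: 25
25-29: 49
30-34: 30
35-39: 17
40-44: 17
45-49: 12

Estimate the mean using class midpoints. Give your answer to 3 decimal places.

28.190

Midpoints: 12, 17, 22, 27, 32, 37, 42, 47
Σfm = 15×12 + 24×17 + 25×22 + 49×27 + 30×32 + 17×37 + 17×42 + 12×47 = 5328
n = Σf = 189
Mean = 5328 / 189 = 28.1905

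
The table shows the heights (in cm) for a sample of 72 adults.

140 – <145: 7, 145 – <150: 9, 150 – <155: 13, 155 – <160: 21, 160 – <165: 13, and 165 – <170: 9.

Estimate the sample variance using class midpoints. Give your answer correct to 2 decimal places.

Midpoints: 142.5, 147.5, 152.5, 157.5, 162.5, 167.5
n = 72, Σfm = 11235, mean = 156.0417
Σfm² = 1757000
Σf(m − x̄)² = Σfm² − (Σfm)²/n = 1757000 − 11235²/72 = 3871.8750
Sample variance = 3871.8750 / 71 = 54.5335

54.53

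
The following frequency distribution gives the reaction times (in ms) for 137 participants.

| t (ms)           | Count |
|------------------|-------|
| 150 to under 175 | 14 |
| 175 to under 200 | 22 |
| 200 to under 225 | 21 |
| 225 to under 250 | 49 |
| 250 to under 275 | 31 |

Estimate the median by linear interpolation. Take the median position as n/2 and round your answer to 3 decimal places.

230.867

Cumulative frequencies: 14, 36, 57, 106, 137
n = 137; position = n/2 = 68.5.
This falls in the class 225 to under 250: L = 225, F = 57, f = 49, h = 25.
Median ≈ 225 + ((68.5 − 57) / 49) × 25 = 230.8673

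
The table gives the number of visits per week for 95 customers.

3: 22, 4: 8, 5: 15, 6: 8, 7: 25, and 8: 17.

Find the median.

6

Cumulative frequencies: 22, 30, 45, 53, 78, 95
n = 95, so the median is the value in position (n+1)/2 = 48.
Position 48 falls at value 6.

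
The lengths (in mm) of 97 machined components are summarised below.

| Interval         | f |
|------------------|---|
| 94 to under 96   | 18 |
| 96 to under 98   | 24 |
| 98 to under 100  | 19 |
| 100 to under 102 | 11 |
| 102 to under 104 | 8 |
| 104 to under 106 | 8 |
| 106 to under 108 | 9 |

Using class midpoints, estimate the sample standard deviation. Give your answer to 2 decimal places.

Midpoints: 95, 97, 99, 101, 103, 105, 107
n = 97, Σfm = 9657, mean = 99.5567
Σfm² = 962809
Σf(m − x̄)² = Σfm² − (Σfm)²/n = 962809 − 9657²/97 = 1389.9381
Sample variance = 1389.9381 / 96 = 14.4785
Standard deviation = √14.4785 = 3.8051

3.81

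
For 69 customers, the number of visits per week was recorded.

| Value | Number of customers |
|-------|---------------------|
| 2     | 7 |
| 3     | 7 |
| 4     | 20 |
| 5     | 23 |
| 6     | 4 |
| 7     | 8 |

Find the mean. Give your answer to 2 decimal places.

Values: 2, 3, 4, 5, 6, 7
Σfx = 7×2 + 7×3 + 20×4 + 23×5 + 4×6 + 8×7 = 310
n = Σf = 69
Mean = 310 / 69 = 4.4928

4.49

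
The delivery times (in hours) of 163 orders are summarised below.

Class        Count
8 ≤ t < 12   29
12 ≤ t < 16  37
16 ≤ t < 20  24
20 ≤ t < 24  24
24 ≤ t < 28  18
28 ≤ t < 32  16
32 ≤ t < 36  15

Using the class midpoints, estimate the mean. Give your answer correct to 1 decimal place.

19.8

Midpoints: 10, 14, 18, 22, 26, 30, 34
Σfm = 29×10 + 37×14 + 24×18 + 24×22 + 18×26 + 16×30 + 15×34 = 3226
n = Σf = 163
Mean = 3226 / 163 = 19.7914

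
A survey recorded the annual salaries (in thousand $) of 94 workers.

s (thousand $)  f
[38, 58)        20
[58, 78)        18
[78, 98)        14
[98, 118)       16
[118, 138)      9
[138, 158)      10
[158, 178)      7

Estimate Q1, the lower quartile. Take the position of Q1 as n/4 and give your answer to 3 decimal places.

Cumulative frequencies: 20, 38, 52, 68, 77, 87, 94
n = 94; position = n/4 = 23.5.
This falls in the class [58, 78): L = 58, F = 20, f = 18, h = 20.
Lower quartile ≈ 58 + ((23.5 − 20) / 18) × 20 = 61.8889

61.889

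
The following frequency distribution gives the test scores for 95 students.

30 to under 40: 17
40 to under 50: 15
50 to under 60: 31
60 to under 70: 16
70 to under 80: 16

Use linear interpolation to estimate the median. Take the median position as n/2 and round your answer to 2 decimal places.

Cumulative frequencies: 17, 32, 63, 79, 95
n = 95; position = n/2 = 47.5.
This falls in the class 50 to under 60: L = 50, F = 32, f = 31, h = 10.
Median ≈ 50 + ((47.5 − 32) / 31) × 10 = 55.0000

55.00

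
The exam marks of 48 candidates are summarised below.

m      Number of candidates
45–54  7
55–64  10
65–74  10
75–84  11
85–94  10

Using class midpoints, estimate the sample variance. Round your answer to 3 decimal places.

Midpoints: 49.5, 59.5, 69.5, 79.5, 89.5
n = 48, Σfm = 3406, mean = 70.9583
Σfm² = 250482
Σf(m − x̄)² = Σfm² − (Σfm)²/n = 250482 − 3406²/48 = 8797.9167
Sample variance = 8797.9167 / 47 = 187.1897

187.190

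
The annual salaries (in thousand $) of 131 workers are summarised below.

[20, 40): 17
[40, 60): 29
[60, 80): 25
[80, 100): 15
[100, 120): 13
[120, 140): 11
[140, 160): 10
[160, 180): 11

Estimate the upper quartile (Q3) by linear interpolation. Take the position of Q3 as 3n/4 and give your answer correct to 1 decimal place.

118.8

Cumulative frequencies: 17, 46, 71, 86, 99, 110, 120, 131
n = 131; position = 3n/4 = 98.25.
This falls in the class [100, 120): L = 100, F = 86, f = 13, h = 20.
Upper quartile ≈ 100 + ((98.25 − 86) / 13) × 20 = 118.8462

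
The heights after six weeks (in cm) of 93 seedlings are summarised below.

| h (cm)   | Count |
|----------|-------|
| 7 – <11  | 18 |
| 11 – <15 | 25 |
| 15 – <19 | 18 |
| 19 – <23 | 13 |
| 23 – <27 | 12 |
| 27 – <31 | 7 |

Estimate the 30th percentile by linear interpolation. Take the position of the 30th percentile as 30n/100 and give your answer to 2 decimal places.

12.58

Cumulative frequencies: 18, 43, 61, 74, 86, 93
n = 93; position = 30n/100 = 27.9.
This falls in the class 11 – <15: L = 11, F = 18, f = 25, h = 4.
30th percentile ≈ 11 + ((27.9 − 18) / 25) × 4 = 12.5840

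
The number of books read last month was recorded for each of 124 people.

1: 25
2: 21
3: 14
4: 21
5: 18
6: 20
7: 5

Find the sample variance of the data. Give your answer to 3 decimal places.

3.568

Values: 1, 2, 3, 4, 5, 6, 7
n = 124, Σfx = 438, mean = 3.5323
Σfx² = 1986
Σf(x − x̄)² = Σfx² − (Σfx)²/n = 1986 − 438²/124 = 438.8710
Sample variance = 438.8710 / 123 = 3.5681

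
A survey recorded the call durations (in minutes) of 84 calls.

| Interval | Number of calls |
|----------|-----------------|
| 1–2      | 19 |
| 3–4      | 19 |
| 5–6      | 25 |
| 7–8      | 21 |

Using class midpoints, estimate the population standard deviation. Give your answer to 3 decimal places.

2.188

Midpoints: 1.5, 3.5, 5.5, 7.5
n = 84, Σfm = 390, mean = 4.6429
Σfm² = 2213
Σf(m − x̄)² = Σfm² − (Σfm)²/n = 2213 − 390²/84 = 402.2857
Population variance = 402.2857 / 84 = 4.7891
Standard deviation = √4.7891 = 2.1884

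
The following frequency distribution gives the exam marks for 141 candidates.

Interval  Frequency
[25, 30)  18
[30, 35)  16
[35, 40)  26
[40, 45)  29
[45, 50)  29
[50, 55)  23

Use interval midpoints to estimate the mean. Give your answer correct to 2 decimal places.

Midpoints: 27.5, 32.5, 37.5, 42.5, 47.5, 52.5
Σfm = 18×27.5 + 16×32.5 + 26×37.5 + 29×42.5 + 29×47.5 + 23×52.5 = 5807.5
n = Σf = 141
Mean = 5807.5 / 141 = 41.1879

41.19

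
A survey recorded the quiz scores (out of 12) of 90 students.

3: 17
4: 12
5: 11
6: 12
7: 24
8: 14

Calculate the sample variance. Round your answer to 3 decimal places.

3.137

Values: 3, 4, 5, 6, 7, 8
n = 90, Σfx = 506, mean = 5.6222
Σfx² = 3124
Σf(x − x̄)² = Σfx² − (Σfx)²/n = 3124 − 506²/90 = 279.1556
Sample variance = 279.1556 / 89 = 3.1366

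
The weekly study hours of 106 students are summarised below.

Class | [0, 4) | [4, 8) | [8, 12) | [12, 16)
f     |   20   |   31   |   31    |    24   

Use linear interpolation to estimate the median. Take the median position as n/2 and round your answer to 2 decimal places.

Cumulative frequencies: 20, 51, 82, 106
n = 106; position = n/2 = 53.
This falls in the class [8, 12): L = 8, F = 51, f = 31, h = 4.
Median ≈ 8 + ((53 − 51) / 31) × 4 = 8.2581

8.26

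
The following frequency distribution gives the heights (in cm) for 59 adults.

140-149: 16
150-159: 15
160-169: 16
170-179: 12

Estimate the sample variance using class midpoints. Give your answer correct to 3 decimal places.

121.099

Midpoints: 144.5, 154.5, 164.5, 174.5
n = 59, Σfm = 9355.5, mean = 158.5678
Σfm² = 1490504.75
Σf(m − x̄)² = Σfm² − (Σfm)²/n = 1490504.75 − 9355.5²/59 = 7023.7288
Sample variance = 7023.7288 / 58 = 121.0988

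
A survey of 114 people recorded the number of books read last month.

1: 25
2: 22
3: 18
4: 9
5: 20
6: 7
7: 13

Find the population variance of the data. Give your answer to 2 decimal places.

4.04

Values: 1, 2, 3, 4, 5, 6, 7
n = 114, Σfx = 392, mean = 3.4386
Σfx² = 1808
Σf(x − x̄)² = Σfx² − (Σfx)²/n = 1808 − 392²/114 = 460.0702
Population variance = 460.0702 / 114 = 4.0357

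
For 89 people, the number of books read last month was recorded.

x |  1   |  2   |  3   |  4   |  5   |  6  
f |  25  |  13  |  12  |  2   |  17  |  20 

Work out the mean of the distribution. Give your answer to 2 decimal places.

Values: 1, 2, 3, 4, 5, 6
Σfx = 25×1 + 13×2 + 12×3 + 2×4 + 17×5 + 20×6 = 300
n = Σf = 89
Mean = 300 / 89 = 3.3708

3.37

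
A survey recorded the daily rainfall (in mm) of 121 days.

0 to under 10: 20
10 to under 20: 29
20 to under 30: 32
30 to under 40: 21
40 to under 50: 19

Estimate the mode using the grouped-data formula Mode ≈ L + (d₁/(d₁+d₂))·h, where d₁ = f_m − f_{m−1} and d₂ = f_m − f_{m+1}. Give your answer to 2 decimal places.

Modal class: 20 to under 30 (highest frequency 32).
d₁ = 32 − 29 = 3, d₂ = 32 − 21 = 11
Mode ≈ 20 + (3/(3+11)) × 10 = 20 + 2.1429 = 22.1429

22.14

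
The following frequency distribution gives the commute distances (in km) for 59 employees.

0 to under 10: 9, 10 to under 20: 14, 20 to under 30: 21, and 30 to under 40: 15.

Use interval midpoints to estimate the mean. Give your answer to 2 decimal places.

Midpoints: 5, 15, 25, 35
Σfm = 9×5 + 14×15 + 21×25 + 15×35 = 1305
n = Σf = 59
Mean = 1305 / 59 = 22.1186

22.12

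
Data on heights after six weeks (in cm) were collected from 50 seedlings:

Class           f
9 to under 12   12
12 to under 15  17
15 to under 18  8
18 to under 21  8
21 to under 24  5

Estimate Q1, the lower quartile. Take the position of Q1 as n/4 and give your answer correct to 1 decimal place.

12.1

Cumulative frequencies: 12, 29, 37, 45, 50
n = 50; position = n/4 = 12.5.
This falls in the class 12 to under 15: L = 12, F = 12, f = 17, h = 3.
Lower quartile ≈ 12 + ((12.5 − 12) / 17) × 3 = 12.0882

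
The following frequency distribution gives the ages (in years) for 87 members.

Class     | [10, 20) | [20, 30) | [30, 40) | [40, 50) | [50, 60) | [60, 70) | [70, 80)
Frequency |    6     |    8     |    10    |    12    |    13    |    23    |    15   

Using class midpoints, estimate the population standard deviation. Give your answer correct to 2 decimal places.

Midpoints: 15, 25, 35, 45, 55, 65, 75
n = 87, Σfm = 4515, mean = 51.8966
Σfm² = 263775
Σf(m − x̄)² = Σfm² − (Σfm)²/n = 263775 − 4515²/87 = 29462.0690
Population variance = 29462.0690 / 87 = 338.6445
Standard deviation = √338.6445 = 18.4023

18.40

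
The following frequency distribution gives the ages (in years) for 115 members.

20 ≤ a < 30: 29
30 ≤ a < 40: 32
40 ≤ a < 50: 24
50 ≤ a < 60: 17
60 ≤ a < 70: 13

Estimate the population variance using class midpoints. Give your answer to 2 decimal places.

171.99

Midpoints: 25, 35, 45, 55, 65
n = 115, Σfm = 4705, mean = 40.9130
Σfm² = 212275
Σf(m − x̄)² = Σfm² − (Σfm)²/n = 212275 − 4705²/115 = 19779.1304
Population variance = 19779.1304 / 115 = 171.9924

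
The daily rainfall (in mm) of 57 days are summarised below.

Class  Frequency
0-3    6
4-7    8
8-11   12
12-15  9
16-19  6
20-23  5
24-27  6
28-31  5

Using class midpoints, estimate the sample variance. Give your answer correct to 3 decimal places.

73.393

Midpoints: 1.5, 5.5, 9.5, 13.5, 17.5, 21.5, 25.5, 29.5
n = 57, Σfm = 801.5, mean = 14.0614
Σfm² = 15380.25
Σf(m − x̄)² = Σfm² − (Σfm)²/n = 15380.25 − 801.5²/57 = 4110.0351
Sample variance = 4110.0351 / 56 = 73.3935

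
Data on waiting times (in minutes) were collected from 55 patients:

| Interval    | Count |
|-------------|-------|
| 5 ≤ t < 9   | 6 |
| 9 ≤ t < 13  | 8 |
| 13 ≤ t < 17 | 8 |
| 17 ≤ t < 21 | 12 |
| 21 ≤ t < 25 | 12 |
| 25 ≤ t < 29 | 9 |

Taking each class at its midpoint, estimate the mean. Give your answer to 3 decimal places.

Midpoints: 7, 11, 15, 19, 23, 27
Σfm = 6×7 + 8×11 + 8×15 + 12×19 + 12×23 + 9×27 = 997
n = Σf = 55
Mean = 997 / 55 = 18.1273

18.127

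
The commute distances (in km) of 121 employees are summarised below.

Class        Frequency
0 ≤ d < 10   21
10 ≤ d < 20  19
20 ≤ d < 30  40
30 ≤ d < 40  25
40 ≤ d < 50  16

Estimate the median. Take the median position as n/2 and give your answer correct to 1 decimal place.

Cumulative frequencies: 21, 40, 80, 105, 121
n = 121; position = n/2 = 60.5.
This falls in the class 20 ≤ d < 30: L = 20, F = 40, f = 40, h = 10.
Median ≈ 20 + ((60.5 − 40) / 40) × 10 = 25.1250

25.1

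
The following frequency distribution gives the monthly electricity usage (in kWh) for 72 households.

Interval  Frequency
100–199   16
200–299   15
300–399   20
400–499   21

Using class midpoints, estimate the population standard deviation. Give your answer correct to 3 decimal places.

Midpoints: 149.5, 249.5, 349.5, 449.5
n = 72, Σfm = 22564, mean = 313.3889
Σfm² = 7977418
Σf(m − x̄)² = Σfm² − (Σfm)²/n = 7977418 − 22564²/72 = 906111.1111
Population variance = 906111.1111 / 72 = 12584.8765
Standard deviation = √12584.8765 = 112.1823

112.182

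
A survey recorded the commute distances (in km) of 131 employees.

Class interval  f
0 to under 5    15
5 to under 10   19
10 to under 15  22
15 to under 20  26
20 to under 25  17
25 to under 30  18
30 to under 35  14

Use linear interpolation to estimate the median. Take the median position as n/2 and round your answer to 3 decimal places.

Cumulative frequencies: 15, 34, 56, 82, 99, 117, 131
n = 131; position = n/2 = 65.5.
This falls in the class 15 to under 20: L = 15, F = 56, f = 26, h = 5.
Median ≈ 15 + ((65.5 − 56) / 26) × 5 = 16.8269

16.827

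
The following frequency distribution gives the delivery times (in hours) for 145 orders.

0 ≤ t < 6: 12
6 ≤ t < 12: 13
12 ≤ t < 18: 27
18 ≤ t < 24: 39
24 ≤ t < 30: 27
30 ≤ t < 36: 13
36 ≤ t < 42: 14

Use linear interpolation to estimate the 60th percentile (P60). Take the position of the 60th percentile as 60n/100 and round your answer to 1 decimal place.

Cumulative frequencies: 12, 25, 52, 91, 118, 131, 145
n = 145; position = 60n/100 = 87.
This falls in the class 18 ≤ t < 24: L = 18, F = 52, f = 39, h = 6.
60th percentile ≈ 18 + ((87 − 52) / 39) × 6 = 23.3846

23.4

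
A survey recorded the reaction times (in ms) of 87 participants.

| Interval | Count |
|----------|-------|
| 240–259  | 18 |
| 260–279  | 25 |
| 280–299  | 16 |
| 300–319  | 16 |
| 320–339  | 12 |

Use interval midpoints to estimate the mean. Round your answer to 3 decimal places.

284.672

Midpoints: 249.5, 269.5, 289.5, 309.5, 329.5
Σfm = 18×249.5 + 25×269.5 + 16×289.5 + 16×309.5 + 12×329.5 = 24766.5
n = Σf = 87
Mean = 24766.5 / 87 = 284.6724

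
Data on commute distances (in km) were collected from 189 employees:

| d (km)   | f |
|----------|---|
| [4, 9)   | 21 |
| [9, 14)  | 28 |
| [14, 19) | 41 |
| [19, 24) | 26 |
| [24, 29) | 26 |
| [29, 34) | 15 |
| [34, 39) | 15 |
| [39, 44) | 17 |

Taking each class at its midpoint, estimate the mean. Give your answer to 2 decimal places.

Midpoints: 6.5, 11.5, 16.5, 21.5, 26.5, 31.5, 36.5, 41.5
Σfm = 21×6.5 + 28×11.5 + 41×16.5 + 26×21.5 + 26×26.5 + 15×31.5 + 15×36.5 + 17×41.5 = 4108.5
n = Σf = 189
Mean = 4108.5 / 189 = 21.7381

21.74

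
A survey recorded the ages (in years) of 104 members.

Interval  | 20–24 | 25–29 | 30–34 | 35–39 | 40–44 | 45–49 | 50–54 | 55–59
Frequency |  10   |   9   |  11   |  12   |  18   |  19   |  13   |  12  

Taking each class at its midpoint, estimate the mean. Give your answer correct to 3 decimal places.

41.038

Midpoints: 22, 27, 32, 37, 42, 47, 52, 57
Σfm = 10×22 + 9×27 + 11×32 + 12×37 + 18×42 + 19×47 + 13×52 + 12×57 = 4268
n = Σf = 104
Mean = 4268 / 104 = 41.0385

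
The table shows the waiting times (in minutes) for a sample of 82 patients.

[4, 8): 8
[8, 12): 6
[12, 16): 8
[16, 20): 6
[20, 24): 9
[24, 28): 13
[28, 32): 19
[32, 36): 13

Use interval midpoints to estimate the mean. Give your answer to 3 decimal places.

Midpoints: 6, 10, 14, 18, 22, 26, 30, 34
Σfm = 8×6 + 6×10 + 8×14 + 6×18 + 9×22 + 13×26 + 19×30 + 13×34 = 1876
n = Σf = 82
Mean = 1876 / 82 = 22.8780

22.878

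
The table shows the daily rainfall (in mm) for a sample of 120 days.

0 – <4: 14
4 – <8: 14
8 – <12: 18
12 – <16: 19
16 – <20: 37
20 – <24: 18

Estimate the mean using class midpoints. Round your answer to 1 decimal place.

13.5

Midpoints: 2, 6, 10, 14, 18, 22
Σfm = 14×2 + 14×6 + 18×10 + 19×14 + 37×18 + 18×22 = 1620
n = Σf = 120
Mean = 1620 / 120 = 13.5000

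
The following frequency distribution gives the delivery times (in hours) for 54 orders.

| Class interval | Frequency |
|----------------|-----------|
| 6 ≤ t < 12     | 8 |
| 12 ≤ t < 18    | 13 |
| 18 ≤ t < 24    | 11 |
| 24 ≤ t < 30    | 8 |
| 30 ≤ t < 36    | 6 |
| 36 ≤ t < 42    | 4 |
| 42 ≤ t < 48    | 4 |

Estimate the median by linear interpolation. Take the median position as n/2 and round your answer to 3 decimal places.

Cumulative frequencies: 8, 21, 32, 40, 46, 50, 54
n = 54; position = n/2 = 27.
This falls in the class 18 ≤ t < 24: L = 18, F = 21, f = 11, h = 6.
Median ≈ 18 + ((27 − 21) / 11) × 6 = 21.2727

21.273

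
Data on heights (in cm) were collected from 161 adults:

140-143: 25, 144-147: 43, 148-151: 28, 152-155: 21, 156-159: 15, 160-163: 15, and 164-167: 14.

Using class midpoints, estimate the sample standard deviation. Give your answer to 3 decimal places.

Midpoints: 141.5, 145.5, 149.5, 153.5, 157.5, 161.5, 165.5
n = 161, Σfm = 24305.5, mean = 150.9658
Σfm² = 3678282.25
Σf(m − x̄)² = Σfm² − (Σfm)²/n = 3678282.25 − 24305.5²/161 = 8982.0621
Sample variance = 8982.0621 / 160 = 56.1379
Standard deviation = √56.1379 = 7.4925

7.493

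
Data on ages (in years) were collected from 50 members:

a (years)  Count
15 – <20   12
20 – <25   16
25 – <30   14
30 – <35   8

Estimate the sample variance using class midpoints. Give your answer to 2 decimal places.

26.29

Midpoints: 17.5, 22.5, 27.5, 32.5
n = 50, Σfm = 1215, mean = 24.3000
Σfm² = 30812.5
Σf(m − x̄)² = Σfm² − (Σfm)²/n = 30812.5 − 1215²/50 = 1288.0000
Sample variance = 1288.0000 / 49 = 26.2857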